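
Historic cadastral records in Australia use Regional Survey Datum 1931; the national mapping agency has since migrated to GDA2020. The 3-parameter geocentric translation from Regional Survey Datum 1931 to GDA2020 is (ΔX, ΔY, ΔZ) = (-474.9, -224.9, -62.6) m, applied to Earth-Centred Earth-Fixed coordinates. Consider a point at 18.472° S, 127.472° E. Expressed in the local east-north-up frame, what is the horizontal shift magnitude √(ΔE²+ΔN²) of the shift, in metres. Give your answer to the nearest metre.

514 m

At φ = -18.472°, λ = 127.472°: sin φ = -0.316841, cos φ = 0.948479, sin λ = 0.793651, cos λ = -0.608374.
ΔE = −sin λ·ΔX + cos λ·ΔY = −(0.793651)·(-474.9) + (-0.608374)·(-224.9) = 513.73 m.
ΔN = −sin φ cos λ·ΔX − sin φ sin λ·ΔY + cos φ·ΔZ = −(-0.316841)(-0.608374)(-474.9) − (-0.316841)(0.793651)(-224.9) + (0.948479)(-62.6) = -24.39 m.
Horizontal magnitude = √(ΔE² + ΔN²) = √(513.73² + (-24.39)²) = 514.31 m.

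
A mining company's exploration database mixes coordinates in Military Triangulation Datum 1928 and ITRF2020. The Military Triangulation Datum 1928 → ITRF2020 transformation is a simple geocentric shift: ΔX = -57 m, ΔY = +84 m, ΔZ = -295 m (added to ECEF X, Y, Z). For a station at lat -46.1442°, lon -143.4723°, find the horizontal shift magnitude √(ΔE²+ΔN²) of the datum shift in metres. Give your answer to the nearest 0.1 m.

230.9 m

At φ = -46.1442°, λ = -143.4723°: sin φ = -0.721086, cos φ = 0.692846, sin λ = -0.595211, cos λ = -0.803569.
ΔE = −sin λ·ΔX + cos λ·ΔY = −(-0.595211)·(-57) + (-0.803569)·(84) = -101.43 m.
ΔN = −sin φ cos λ·ΔX − sin φ sin λ·ΔY + cos φ·ΔZ = −(-0.721086)(-0.803569)(-57) − (-0.721086)(-0.595211)(84) + (0.692846)(-295) = -207.41 m.
Horizontal magnitude = √(ΔE² + ΔN²) = √((-101.43)² + (-207.41)²) = 230.89 m.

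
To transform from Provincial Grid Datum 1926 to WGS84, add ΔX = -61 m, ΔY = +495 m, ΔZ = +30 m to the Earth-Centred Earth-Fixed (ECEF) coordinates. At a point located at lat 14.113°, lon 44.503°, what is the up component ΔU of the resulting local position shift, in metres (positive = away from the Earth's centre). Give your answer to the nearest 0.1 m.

At φ = 14.113°, λ = 44.503°: sin φ = 0.243835, cos φ = 0.969817, sin λ = 0.700947, cos λ = 0.713214.
ΔU = cos φ cos λ·ΔX + cos φ sin λ·ΔY + sin φ·ΔZ = (0.969817)(0.713214)(-61) + (0.969817)(0.700947)(495) + (0.243835)(30) = 301.62 m.

ΔU = 301.6 m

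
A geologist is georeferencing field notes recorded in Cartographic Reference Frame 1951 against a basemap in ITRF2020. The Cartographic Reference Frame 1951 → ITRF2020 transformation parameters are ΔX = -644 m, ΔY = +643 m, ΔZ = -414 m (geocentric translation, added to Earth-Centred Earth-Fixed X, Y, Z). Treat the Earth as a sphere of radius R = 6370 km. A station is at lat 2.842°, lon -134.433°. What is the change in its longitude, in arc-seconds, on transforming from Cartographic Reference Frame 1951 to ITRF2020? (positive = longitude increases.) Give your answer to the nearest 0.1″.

Δλ = -29.5″

sin φ = 0.049582, cos φ = 0.998770, sin λ = -0.714070, cos λ = -0.700075.
East component: ΔE = −sin λ·ΔX + cos λ·ΔY = −(-0.714070)(-644) + (-0.700075)(643) = -910.01 m.
1° of latitude spans πR/180 = 111177 m; at latitude φ, 1° of longitude spans that × cos φ = 111040.7 m, so Δλ = -910.01 / 111040.7 × 3600 = -29.503″.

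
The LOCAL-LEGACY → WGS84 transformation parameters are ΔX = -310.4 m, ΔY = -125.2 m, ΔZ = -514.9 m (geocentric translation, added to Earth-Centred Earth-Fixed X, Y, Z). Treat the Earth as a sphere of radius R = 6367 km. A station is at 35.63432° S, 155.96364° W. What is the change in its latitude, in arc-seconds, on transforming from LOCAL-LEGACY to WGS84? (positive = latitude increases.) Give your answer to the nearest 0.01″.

Δφ = -7.24″

sin φ = -0.582610, cos φ = 0.812752, sin λ = -0.407316, cos λ = -0.913287.
North component: ΔN = −sin φ cos λ·ΔX − sin φ sin λ·ΔY + cos φ·ΔZ = −(-0.582610)(-0.913287)(-310.4) − (-0.582610)(-0.407316)(-125.2) + (0.812752)(-514.9) = -223.61 m.
1° of latitude spans πR/180 = 111125 m, so Δφ = -223.61 / 111125 × 3600 = -7.244″.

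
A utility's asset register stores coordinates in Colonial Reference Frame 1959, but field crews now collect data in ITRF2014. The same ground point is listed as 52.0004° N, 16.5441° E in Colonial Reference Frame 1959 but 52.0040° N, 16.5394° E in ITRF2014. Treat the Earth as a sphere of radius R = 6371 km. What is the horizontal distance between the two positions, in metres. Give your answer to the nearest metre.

514 m

Δφ = 52.0040° − 52.0004° = +0.0036°; Δλ = 16.5394° − 16.5441° = -0.0047°.
1° along a meridian = πR/180 = 111195 m.
ΔN = Δφ × 111195 = 400.3 m; ΔE = Δλ × 111195 × cos(52.0004°) = -0.0047 × 111195 × 0.615656 = -321.8 m.
Distance = √(ΔE² + ΔN²) = √((-321.8)² + 400.3²) = 513.6 m.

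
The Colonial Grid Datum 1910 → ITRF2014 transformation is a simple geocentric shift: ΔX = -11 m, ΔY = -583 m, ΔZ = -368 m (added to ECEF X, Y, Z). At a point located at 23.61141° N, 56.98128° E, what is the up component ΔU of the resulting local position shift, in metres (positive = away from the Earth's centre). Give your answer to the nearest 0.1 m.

ΔU = -600.8 m

At φ = 23.61141°, λ = 56.98128°: sin φ = 0.400532, cos φ = 0.916283, sin λ = 0.838493, cos λ = 0.544913.
ΔU = cos φ cos λ·ΔX + cos φ sin λ·ΔY + sin φ·ΔZ = (0.916283)(0.544913)(-11) + (0.916283)(0.838493)(-583) + (0.400532)(-368) = -600.80 m.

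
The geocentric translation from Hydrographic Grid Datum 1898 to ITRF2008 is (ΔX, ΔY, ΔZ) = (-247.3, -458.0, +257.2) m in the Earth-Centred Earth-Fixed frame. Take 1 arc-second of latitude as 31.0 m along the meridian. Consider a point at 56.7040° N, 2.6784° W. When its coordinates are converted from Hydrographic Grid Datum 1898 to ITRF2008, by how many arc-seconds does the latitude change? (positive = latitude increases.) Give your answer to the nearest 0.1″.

Δφ = 10.6″

sin φ = 0.835846, cos φ = 0.548964, sin λ = -0.046730, cos λ = 0.998908.
North component: ΔN = −sin φ cos λ·ΔX − sin φ sin λ·ΔY + cos φ·ΔZ = −(0.835846)(0.998908)(-247.3) − (0.835846)(-0.046730)(-458.0) + (0.548964)(257.2) = 329.78 m.
1° of latitude spans 3600 × 31.00 = 111600 m, so Δφ = 329.78 / 111600 × 3600 = 10.638″.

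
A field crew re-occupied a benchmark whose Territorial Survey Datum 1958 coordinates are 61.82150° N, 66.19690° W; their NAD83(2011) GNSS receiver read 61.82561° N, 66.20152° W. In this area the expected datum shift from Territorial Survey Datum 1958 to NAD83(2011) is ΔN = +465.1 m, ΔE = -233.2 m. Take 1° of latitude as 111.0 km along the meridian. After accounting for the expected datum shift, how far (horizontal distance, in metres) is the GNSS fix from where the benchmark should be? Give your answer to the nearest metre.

Observed coordinate differences: Δφ = +0.00411°, Δλ = -0.00462°.
Converting to metres (1° lat = 111000 m, cos φ = 0.472220): observed ΔN = 456.2 m, observed ΔE = -242.2 m.
Subtracting the expected shift leaves a residual of 456.2 − (465.1) = -8.9 m north and -242.2 − (-233.2) = -9.0 m east.
Residual distance = √((-8.9)² + (-9.0)²) = 12.6 m.

13 m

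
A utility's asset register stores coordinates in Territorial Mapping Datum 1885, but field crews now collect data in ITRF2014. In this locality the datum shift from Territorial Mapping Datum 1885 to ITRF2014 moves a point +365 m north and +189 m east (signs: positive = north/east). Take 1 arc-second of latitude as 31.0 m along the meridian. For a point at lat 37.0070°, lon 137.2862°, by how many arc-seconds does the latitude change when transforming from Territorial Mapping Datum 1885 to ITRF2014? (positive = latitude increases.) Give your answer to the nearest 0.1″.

1″ of latitude = 31.00 m, so Δφ = 365.0 / 31.00 = 11.774″.

Δφ = 11.8″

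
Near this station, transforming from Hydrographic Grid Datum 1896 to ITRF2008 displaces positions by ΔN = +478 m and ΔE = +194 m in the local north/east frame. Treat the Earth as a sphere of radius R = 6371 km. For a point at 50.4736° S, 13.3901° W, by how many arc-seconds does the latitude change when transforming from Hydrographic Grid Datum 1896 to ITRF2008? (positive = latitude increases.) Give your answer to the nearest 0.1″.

On a sphere of radius R, 1 rad of latitude = R, so Δφ = ΔN / R = 478.0 / 6371000 = 7.5027e-05 rad = 15.476″.

Δφ = 15.5″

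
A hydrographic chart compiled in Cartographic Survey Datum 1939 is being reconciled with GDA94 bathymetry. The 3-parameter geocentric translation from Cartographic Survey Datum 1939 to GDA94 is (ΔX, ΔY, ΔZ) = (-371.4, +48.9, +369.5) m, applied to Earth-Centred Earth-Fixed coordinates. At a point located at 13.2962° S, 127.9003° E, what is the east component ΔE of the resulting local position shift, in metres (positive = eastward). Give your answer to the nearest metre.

ΔE = 263 m

The local east axis at (φ, λ) is (−sin λ, cos λ, 0), so ΔE = −sin(127.9003°)·(-371.4) + cos(127.9003°)·48.9 = 263.03 m.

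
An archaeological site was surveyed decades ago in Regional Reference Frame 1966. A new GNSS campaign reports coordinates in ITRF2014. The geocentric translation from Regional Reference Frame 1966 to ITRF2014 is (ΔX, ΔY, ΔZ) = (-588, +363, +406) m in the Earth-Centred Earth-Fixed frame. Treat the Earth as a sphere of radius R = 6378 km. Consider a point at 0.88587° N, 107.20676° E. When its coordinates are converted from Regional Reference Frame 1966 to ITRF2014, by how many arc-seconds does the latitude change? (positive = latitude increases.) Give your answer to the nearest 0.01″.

sin φ = 0.015461, cos φ = 0.999880, sin λ = 0.955243, cos λ = -0.295821.
North component: ΔN = −sin φ cos λ·ΔX − sin φ sin λ·ΔY + cos φ·ΔZ = −(0.015461)(-0.295821)(-588) − (0.015461)(0.955243)(363) + (0.999880)(406) = 397.90 m.
1° of latitude spans πR/180 = 111317 m, so Δφ = 397.90 / 111317 × 3600 = 12.868″.

Δφ = 12.87″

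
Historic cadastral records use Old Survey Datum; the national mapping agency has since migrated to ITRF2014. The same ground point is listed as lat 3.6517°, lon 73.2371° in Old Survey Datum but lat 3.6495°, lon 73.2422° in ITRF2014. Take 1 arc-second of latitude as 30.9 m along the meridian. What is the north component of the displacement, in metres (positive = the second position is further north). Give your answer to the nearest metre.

ΔN = -245 m

Δφ = 3.6495° − 3.6517° = -0.0022°; Δλ = 73.2422° − 73.2371° = +0.0051°.
1° of latitude = 3600 × 30.90 = 111240 m.
ΔN = Δφ × 111240 = -244.7 m; ΔE = Δλ × 111240 × cos(3.6517°) = +0.0051 × 111240 × 0.997970 = 566.2 m.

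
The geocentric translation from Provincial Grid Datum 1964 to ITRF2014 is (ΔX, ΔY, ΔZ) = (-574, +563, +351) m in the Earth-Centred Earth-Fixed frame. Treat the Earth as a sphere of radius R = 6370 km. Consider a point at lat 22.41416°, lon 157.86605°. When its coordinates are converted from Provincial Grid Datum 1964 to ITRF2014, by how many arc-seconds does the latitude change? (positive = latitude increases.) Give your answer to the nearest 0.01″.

sin φ = 0.381299, cos φ = 0.924452, sin λ = 0.376773, cos λ = -0.926306.
North component: ΔN = −sin φ cos λ·ΔX − sin φ sin λ·ΔY + cos φ·ΔZ = −(0.381299)(-0.926306)(-574) − (0.381299)(0.376773)(563) + (0.924452)(351) = 40.86 m.
1° of latitude spans πR/180 = 111177 m, so Δφ = 40.86 / 111177 × 3600 = 1.323″.

Δφ = 1.32″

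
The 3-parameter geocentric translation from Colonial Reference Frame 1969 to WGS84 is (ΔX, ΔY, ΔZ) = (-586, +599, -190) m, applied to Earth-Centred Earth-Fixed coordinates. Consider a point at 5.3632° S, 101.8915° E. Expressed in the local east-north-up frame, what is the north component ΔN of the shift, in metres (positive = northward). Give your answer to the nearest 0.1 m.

ΔN = -123.1 m

At φ = -5.3632°, λ = 101.8915°: sin φ = -0.093469, cos φ = 0.995622, sin λ = 0.978540, cos λ = -0.206059.
ΔN = −sin φ cos λ·ΔX − sin φ sin λ·ΔY + cos φ·ΔZ = −(-0.093469)(-0.206059)(-586) − (-0.093469)(0.978540)(599) + (0.995622)(-190) = -123.10 m.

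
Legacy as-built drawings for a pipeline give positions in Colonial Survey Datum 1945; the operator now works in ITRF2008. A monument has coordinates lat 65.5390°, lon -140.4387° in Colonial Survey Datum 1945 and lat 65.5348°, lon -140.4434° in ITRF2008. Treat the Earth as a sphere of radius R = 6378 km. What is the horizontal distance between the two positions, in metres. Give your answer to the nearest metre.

515 m

Δφ = 65.5348° − 65.5390° = -0.0042°; Δλ = -140.4434° − -140.4387° = -0.0047°.
1° along a meridian = πR/180 = 111317 m.
ΔN = Δφ × 111317 = -467.5 m; ΔE = Δλ × 111317 × cos(65.5390°) = -0.0047 × 111317 × 0.414074 = -216.6 m.
Distance = √(ΔE² + ΔN²) = √((-216.6)² + (-467.5)²) = 515.3 m.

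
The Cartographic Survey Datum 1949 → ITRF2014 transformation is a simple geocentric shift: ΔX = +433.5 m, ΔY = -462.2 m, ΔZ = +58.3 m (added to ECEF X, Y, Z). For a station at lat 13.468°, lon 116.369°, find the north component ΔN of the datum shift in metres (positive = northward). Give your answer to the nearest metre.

At φ = 13.468°, λ = 116.369°: sin φ = 0.232902, cos φ = 0.972500, sin λ = 0.895952, cos λ = -0.444150.
ΔN = −sin φ cos λ·ΔX − sin φ sin λ·ΔY + cos φ·ΔZ = −(0.232902)(-0.444150)(433.5) − (0.232902)(0.895952)(-462.2) + (0.972500)(58.3) = 197.99 m.

ΔN = 198 m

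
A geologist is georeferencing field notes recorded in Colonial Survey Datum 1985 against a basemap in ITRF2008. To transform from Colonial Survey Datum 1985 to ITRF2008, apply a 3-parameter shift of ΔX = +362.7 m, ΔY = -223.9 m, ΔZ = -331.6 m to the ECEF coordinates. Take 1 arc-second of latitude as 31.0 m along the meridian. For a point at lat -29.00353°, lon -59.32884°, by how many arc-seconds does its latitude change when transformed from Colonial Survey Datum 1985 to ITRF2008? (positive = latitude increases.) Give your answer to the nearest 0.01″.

Δφ = -3.45″

sin φ = -0.484864, cos φ = 0.874590, sin λ = -0.860109, cos λ = 0.510110.
North component: ΔN = −sin φ cos λ·ΔX − sin φ sin λ·ΔY + cos φ·ΔZ = −(-0.484864)(0.510110)(362.7) − (-0.484864)(-0.860109)(-223.9) + (0.874590)(-331.6) = -106.93 m.
1° of latitude spans 3600 × 31.00 = 111600 m, so Δφ = -106.93 / 111600 × 3600 = -3.449″.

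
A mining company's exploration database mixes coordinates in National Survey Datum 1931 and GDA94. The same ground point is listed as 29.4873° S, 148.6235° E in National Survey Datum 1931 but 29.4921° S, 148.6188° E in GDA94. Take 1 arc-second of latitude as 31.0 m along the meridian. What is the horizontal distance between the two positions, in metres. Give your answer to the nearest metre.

704 m

Δφ = -29.4921° − -29.4873° = -0.0048°; Δλ = 148.6188° − 148.6235° = -0.0047°.
1° of latitude = 3600 × 31.00 = 111600 m.
ΔN = Δφ × 111600 = -535.7 m; ΔE = Δλ × 111600 × cos(-29.4873°) = -0.0047 × 111600 × 0.870465 = -456.6 m.
Distance = √(ΔE² + ΔN²) = √((-456.6)² + (-535.7)²) = 703.9 m.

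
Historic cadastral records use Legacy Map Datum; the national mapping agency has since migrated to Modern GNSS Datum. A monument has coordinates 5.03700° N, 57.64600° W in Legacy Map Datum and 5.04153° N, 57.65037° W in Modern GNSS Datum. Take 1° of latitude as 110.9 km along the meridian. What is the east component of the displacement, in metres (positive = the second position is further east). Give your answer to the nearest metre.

ΔE = -483 m

Δφ = 5.04153° − 5.03700° = +0.00453°; Δλ = -57.65037° − -57.64600° = -0.00437°.
ΔN = Δφ × 110900 = 502.4 m; ΔE = Δλ × 110900 × cos(5.03700°) = -0.00437 × 110900 × 0.996138 = -482.8 m.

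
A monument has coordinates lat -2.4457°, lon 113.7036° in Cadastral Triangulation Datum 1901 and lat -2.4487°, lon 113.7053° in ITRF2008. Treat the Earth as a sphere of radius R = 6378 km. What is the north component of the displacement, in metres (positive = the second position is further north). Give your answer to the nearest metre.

ΔN = -334 m

Δφ = -2.4487° − -2.4457° = -0.0030°; Δλ = 113.7053° − 113.7036° = +0.0017°.
1° along a meridian = πR/180 = 111317 m.
ΔN = Δφ × 111317 = -334.0 m; ΔE = Δλ × 111317 × cos(-2.4457°) = +0.0017 × 111317 × 0.999089 = 189.1 m.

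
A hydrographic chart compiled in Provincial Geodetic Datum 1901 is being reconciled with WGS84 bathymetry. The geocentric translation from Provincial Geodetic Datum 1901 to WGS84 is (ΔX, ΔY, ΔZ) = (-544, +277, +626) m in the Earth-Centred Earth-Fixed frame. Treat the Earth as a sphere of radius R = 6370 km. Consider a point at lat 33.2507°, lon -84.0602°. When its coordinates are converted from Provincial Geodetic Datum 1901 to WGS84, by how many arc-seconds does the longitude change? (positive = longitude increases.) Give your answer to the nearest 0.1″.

sin φ = 0.548303, cos φ = 0.836279, sin λ = -0.994631, cos λ = 0.103483.
East component: ΔE = −sin λ·ΔX + cos λ·ΔY = −(-0.994631)(-544) + (0.103483)(277) = -512.41 m.
1° of latitude spans πR/180 = 111177 m; at latitude φ, 1° of longitude spans that × cos φ = 92975.4 m, so Δλ = -512.41 / 92975.4 × 3600 = -19.841″.

Δλ = -19.8″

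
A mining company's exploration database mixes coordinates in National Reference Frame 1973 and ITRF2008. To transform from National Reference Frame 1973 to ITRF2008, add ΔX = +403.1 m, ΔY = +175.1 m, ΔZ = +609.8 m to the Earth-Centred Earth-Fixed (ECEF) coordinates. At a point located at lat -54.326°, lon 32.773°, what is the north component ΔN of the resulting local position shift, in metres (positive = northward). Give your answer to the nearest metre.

The local north axis is (−sin φ cos λ, −sin φ sin λ, cos φ), giving ΔN = 275.333 + 76.997 + 355.619 = 707.95 m.

ΔN = 708 m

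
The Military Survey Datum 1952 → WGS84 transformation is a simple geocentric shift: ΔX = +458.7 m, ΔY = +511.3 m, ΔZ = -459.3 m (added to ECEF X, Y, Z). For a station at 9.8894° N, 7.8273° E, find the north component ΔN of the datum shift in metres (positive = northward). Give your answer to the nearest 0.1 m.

At φ = 9.8894°, λ = 7.8273°: sin φ = 0.171747, cos φ = 0.985141, sin λ = 0.136188, cos λ = 0.990683.
ΔN = −sin φ cos λ·ΔX − sin φ sin λ·ΔY + cos φ·ΔZ = −(0.171747)(0.990683)(458.7) − (0.171747)(0.136188)(511.3) + (0.985141)(-459.3) = -542.48 m.

ΔN = -542.5 m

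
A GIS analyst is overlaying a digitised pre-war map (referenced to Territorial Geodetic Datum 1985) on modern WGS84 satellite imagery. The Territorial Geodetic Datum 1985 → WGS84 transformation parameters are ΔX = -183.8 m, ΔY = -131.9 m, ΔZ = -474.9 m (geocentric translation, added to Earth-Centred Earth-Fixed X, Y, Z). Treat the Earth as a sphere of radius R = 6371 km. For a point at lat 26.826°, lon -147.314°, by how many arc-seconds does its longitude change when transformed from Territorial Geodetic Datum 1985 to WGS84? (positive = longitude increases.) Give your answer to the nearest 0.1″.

Δλ = 0.4″

sin φ = 0.451283, cos φ = 0.892381, sin λ = -0.540035, cos λ = -0.841643.
East component: ΔE = −sin λ·ΔX + cos λ·ΔY = −(-0.540035)(-183.8) + (-0.841643)(-131.9) = 11.75 m.
1° of latitude spans πR/180 = 111195 m; at latitude φ, 1° of longitude spans that × cos φ = 99228.3 m, so Δλ = 11.75 / 99228.3 × 3600 = 0.426″.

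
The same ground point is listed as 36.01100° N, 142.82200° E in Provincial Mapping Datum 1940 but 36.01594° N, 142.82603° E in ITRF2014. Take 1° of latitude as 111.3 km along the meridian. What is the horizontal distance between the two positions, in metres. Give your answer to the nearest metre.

659 m

Δφ = 36.01594° − 36.01100° = +0.00494°; Δλ = 142.82603° − 142.82200° = +0.00403°.
ΔN = Δφ × 111300 = 549.8 m; ΔE = Δλ × 111300 × cos(36.01100°) = +0.00403 × 111300 × 0.808904 = 362.8 m.
Distance = √(ΔE² + ΔN²) = √(362.8² + 549.8²) = 658.7 m.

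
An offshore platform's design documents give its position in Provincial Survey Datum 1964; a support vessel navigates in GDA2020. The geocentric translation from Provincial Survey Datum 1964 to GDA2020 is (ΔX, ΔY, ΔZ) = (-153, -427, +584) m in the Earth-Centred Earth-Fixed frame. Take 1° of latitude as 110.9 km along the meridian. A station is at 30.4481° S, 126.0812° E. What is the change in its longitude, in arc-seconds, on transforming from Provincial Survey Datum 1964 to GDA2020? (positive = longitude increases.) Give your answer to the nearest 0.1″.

Δλ = 14.1″

sin φ = -0.506758, cos φ = 0.862089, sin λ = 0.808183, cos λ = -0.588931.
East component: ΔE = −sin λ·ΔX + cos λ·ΔY = −(0.808183)(-153) + (-0.588931)(-427) = 375.13 m.
1° of latitude spans 110900 m; at latitude φ, 1° of longitude spans that × cos φ = 95605.6 m, so Δλ = 375.13 / 95605.6 × 3600 = 14.125″.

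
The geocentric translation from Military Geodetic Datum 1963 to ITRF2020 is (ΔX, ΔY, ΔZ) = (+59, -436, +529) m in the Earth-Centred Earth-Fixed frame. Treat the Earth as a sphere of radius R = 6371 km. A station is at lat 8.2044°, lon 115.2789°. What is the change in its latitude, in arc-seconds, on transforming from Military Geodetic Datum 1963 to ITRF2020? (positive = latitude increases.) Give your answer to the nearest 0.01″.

sin φ = 0.142705, cos φ = 0.989765, sin λ = 0.904240, cos λ = -0.427025.
North component: ΔN = −sin φ cos λ·ΔX − sin φ sin λ·ΔY + cos φ·ΔZ = −(0.142705)(-0.427025)(59) − (0.142705)(0.904240)(-436) + (0.989765)(529) = 583.44 m.
1° of latitude spans πR/180 = 111195 m, so Δφ = 583.44 / 111195 × 3600 = 18.889″.

Δφ = 18.89″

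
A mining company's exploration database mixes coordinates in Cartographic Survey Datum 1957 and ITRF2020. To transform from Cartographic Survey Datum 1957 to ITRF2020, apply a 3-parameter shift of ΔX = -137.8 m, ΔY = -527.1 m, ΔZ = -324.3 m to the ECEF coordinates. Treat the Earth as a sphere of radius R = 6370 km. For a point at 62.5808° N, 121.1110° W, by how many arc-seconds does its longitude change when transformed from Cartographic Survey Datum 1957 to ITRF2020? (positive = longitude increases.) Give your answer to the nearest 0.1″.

Δλ = 10.9″

sin φ = 0.887661, cos φ = 0.460497, sin λ = -0.856168, cos λ = -0.516698.
East component: ΔE = −sin λ·ΔX + cos λ·ΔY = −(-0.856168)(-137.8) + (-0.516698)(-527.1) = 154.37 m.
1° of latitude spans πR/180 = 111177 m; at latitude φ, 1° of longitude spans that × cos φ = 51196.9 m, so Δλ = 154.37 / 51196.9 × 3600 = 10.855″.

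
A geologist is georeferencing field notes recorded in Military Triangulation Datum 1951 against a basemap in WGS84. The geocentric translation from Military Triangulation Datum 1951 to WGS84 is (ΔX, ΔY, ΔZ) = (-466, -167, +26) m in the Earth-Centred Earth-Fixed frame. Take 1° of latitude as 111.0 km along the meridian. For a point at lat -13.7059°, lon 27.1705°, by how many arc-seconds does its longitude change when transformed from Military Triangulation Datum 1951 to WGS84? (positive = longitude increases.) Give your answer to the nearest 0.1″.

sin φ = -0.236938, cos φ = 0.971525, sin λ = 0.456640, cos λ = 0.889652.
East component: ΔE = −sin λ·ΔX + cos λ·ΔY = −(0.456640)(-466) + (0.889652)(-167) = 64.22 m.
1° of latitude spans 111000 m; at latitude φ, 1° of longitude spans that × cos φ = 107839.2 m, so Δλ = 64.22 / 107839.2 × 3600 = 2.144″.

Δλ = 2.1″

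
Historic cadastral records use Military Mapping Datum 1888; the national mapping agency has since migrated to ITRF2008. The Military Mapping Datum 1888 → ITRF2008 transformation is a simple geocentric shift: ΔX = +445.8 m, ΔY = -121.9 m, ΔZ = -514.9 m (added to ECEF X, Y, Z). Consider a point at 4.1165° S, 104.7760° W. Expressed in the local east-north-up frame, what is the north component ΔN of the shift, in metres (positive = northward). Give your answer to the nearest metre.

The local north axis is (−sin φ cos λ, −sin φ sin λ, cos φ), giving ΔN = -8.162 + 8.461 − 513.572 = -513.27 m.

ΔN = -513 m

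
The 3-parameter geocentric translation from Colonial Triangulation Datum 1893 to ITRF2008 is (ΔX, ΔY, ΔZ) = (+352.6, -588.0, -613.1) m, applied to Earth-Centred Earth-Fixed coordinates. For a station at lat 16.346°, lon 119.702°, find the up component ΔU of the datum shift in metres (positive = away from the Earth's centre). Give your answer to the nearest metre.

At φ = 16.346°, λ = 119.702°: sin φ = 0.281437, cos φ = 0.959580, sin λ = 0.868614, cos λ = -0.495489.
ΔU = cos φ cos λ·ΔX + cos φ sin λ·ΔY + sin φ·ΔZ = (0.959580)(-0.495489)(352.6) + (0.959580)(0.868614)(-588.0) + (0.281437)(-613.1) = -830.30 m.

ΔU = -830 m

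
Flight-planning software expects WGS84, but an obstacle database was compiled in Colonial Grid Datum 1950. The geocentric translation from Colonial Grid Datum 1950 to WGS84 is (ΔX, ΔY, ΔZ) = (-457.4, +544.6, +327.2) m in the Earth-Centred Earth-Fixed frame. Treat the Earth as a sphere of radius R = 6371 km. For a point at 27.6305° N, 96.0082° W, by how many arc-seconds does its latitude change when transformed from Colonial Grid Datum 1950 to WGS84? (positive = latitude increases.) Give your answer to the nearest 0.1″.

sin φ = 0.463768, cos φ = 0.885957, sin λ = -0.994507, cos λ = -0.104671.
North component: ΔN = −sin φ cos λ·ΔX − sin φ sin λ·ΔY + cos φ·ΔZ = −(0.463768)(-0.104671)(-457.4) − (0.463768)(-0.994507)(544.6) + (0.885957)(327.2) = 518.86 m.
1° of latitude spans πR/180 = 111195 m, so Δφ = 518.86 / 111195 × 3600 = 16.798″.

Δφ = 16.8″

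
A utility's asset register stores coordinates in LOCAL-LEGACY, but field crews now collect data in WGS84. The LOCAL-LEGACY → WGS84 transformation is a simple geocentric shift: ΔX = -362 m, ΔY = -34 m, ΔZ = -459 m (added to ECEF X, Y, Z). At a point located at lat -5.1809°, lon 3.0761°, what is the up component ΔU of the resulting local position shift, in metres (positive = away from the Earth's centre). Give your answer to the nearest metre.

The local up (radial) axis is (cos φ cos λ, cos φ sin λ, sin φ), giving ΔU = -360.002 − 1.817 + 41.448 = -320.37 m.

ΔU = -320 m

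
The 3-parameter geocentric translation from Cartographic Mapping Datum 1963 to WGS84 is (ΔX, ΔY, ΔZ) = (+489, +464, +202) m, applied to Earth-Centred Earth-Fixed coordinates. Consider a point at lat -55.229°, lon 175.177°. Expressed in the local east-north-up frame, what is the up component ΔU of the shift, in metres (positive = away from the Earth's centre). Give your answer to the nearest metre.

ΔU = -422 m

At φ = -55.229°, λ = 175.177°: sin φ = -0.821438, cos φ = 0.570298, sin λ = 0.084078, cos λ = -0.996459.
ΔU = cos φ cos λ·ΔX + cos φ sin λ·ΔY + sin φ·ΔZ = (0.570298)(-0.996459)(489) + (0.570298)(0.084078)(464) + (-0.821438)(202) = -421.57 m.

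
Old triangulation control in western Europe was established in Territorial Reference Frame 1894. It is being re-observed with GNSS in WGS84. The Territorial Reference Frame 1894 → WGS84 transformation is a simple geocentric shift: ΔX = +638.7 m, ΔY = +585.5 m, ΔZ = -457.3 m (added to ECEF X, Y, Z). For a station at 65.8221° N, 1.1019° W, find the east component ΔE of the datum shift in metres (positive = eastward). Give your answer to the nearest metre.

ΔE = 598 m

The local east axis at (φ, λ) is (−sin λ, cos λ, 0), so ΔE = −sin(-1.1019°)·638.7 + cos(-1.1019°)·585.5 = 597.67 m.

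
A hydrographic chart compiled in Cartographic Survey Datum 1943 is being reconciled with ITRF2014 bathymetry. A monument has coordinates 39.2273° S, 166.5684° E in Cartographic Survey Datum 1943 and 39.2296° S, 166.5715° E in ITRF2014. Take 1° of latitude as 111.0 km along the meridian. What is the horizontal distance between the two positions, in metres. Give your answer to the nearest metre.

Δφ = -39.2296° − -39.2273° = -0.0023°; Δλ = 166.5715° − 166.5684° = +0.0031°.
ΔN = Δφ × 111000 = -255.3 m; ΔE = Δλ × 111000 × cos(-39.2273°) = +0.0031 × 111000 × 0.774643 = 266.6 m.
Distance = √(ΔE² + ΔN²) = √(266.6² + (-255.3)²) = 369.1 m.

369 m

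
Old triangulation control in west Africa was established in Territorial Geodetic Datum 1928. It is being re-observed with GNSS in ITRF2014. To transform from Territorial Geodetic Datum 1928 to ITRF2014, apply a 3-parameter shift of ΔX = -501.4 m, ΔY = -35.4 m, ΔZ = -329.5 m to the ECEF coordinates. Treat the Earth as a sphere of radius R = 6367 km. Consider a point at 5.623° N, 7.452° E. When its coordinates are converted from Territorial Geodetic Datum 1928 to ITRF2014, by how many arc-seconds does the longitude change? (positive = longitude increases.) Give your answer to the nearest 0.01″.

sin φ = 0.097982, cos φ = 0.995188, sin λ = 0.129696, cos λ = 0.991554.
East component: ΔE = −sin λ·ΔX + cos λ·ΔY = −(0.129696)(-501.4) + (0.991554)(-35.4) = 29.93 m.
1° of latitude spans πR/180 = 111125 m; at latitude φ, 1° of longitude spans that × cos φ = 110590.4 m, so Δλ = 29.93 / 110590.4 × 3600 = 0.974″.

Δλ = 0.97″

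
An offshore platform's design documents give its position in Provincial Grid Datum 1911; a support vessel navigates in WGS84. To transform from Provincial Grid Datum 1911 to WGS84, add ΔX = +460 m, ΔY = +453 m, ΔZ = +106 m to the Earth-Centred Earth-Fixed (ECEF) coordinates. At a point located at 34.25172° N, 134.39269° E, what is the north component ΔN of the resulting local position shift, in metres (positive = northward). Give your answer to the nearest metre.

ΔN = 87 m

The local north axis is (−sin φ cos λ, −sin φ sin λ, cos φ), giving ΔN = 181.120 − 182.186 + 87.617 = 86.55 m.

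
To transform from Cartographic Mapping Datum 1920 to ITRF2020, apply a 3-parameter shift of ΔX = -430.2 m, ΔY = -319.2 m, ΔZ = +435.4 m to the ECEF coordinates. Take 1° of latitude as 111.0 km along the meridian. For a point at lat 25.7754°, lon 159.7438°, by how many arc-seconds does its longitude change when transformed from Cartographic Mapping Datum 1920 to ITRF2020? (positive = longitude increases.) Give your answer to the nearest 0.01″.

Δλ = 16.15″

sin φ = 0.434845, cos φ = 0.900506, sin λ = 0.346219, cos λ = -0.938154.
East component: ΔE = −sin λ·ΔX + cos λ·ΔY = −(0.346219)(-430.2) + (-0.938154)(-319.2) = 448.40 m.
1° of latitude spans 111000 m; at latitude φ, 1° of longitude spans that × cos φ = 99956.1 m, so Δλ = 448.40 / 99956.1 × 3600 = 16.150″.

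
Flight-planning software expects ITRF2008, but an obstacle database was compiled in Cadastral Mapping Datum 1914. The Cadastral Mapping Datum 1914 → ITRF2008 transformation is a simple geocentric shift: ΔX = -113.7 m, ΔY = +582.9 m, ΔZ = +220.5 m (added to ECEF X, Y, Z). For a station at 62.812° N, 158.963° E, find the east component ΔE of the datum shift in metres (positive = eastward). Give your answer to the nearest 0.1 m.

ΔE = -503.2 m

The local east axis at (φ, λ) is (−sin λ, cos λ, 0), so ΔE = −sin(158.963°)·(-113.7) + cos(158.963°)·582.9 = -503.23 m.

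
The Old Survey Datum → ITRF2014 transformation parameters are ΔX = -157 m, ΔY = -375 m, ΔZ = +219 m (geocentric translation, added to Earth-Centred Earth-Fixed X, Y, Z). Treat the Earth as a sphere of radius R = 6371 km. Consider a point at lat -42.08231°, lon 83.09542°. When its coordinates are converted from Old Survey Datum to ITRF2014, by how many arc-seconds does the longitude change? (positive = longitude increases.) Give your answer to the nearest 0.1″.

Δλ = 4.8″

sin φ = -0.670198, cos φ = 0.742183, sin λ = 0.992748, cos λ = 0.120216.
East component: ΔE = −sin λ·ΔX + cos λ·ΔY = −(0.992748)(-157) + (0.120216)(-375) = 110.78 m.
1° of latitude spans πR/180 = 111195 m; at latitude φ, 1° of longitude spans that × cos φ = 82527.0 m, so Δλ = 110.78 / 82527.0 × 3600 = 4.832″.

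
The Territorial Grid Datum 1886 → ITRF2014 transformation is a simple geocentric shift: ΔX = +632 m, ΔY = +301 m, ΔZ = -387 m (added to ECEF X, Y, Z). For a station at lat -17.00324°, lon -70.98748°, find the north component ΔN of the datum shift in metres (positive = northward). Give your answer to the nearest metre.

At φ = -17.00324°, λ = -70.98748°: sin φ = -0.292426, cos φ = 0.956288, sin λ = -0.945447, cos λ = 0.325775.
ΔN = −sin φ cos λ·ΔX − sin φ sin λ·ΔY + cos φ·ΔZ = −(-0.292426)(0.325775)(632) − (-0.292426)(-0.945447)(301) + (0.956288)(-387) = -393.09 m.

ΔN = -393 m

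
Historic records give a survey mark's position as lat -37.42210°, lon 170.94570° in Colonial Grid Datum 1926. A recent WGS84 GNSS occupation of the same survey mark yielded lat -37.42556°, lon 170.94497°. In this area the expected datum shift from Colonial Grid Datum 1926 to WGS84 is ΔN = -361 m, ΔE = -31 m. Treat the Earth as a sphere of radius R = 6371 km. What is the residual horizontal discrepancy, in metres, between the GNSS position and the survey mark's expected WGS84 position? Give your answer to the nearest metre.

Observed coordinate differences: Δφ = -0.00346°, Δλ = -0.00073°.
Converting to metres (1° lat = 111195 m, cos φ = 0.794180): observed ΔN = -384.7 m, observed ΔE = -64.5 m.
Subtracting the expected shift leaves a residual of -384.7 − (-361) = -23.7 m north and -64.5 − (-31) = -33.5 m east.
Residual distance = √((-23.7)² + (-33.5)²) = 41.0 m.

41 m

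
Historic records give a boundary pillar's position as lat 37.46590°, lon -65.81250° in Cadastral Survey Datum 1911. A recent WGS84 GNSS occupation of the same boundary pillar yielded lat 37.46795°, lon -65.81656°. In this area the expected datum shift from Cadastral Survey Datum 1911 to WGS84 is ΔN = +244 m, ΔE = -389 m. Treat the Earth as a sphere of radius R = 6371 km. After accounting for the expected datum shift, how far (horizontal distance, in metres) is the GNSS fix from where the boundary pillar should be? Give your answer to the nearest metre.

35 m

Observed coordinate differences: Δφ = +0.00205°, Δλ = -0.00406°.
Converting to metres (1° lat = 111195 m, cos φ = 0.793716): observed ΔN = 227.9 m, observed ΔE = -358.3 m.
Subtracting the expected shift leaves a residual of 227.9 − (244) = -16.1 m north and -358.3 − (-389) = 30.7 m east.
Residual distance = √((-16.1)² + 30.7²) = 34.6 m.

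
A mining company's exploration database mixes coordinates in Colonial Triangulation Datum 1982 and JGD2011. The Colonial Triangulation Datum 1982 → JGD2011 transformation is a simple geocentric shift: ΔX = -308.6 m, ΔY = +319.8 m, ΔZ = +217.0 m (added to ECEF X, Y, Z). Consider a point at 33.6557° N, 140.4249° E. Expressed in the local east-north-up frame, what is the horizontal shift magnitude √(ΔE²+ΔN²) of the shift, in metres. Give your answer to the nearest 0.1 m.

81.2 m

At φ = 33.6557°, λ = 140.4249°: sin φ = 0.554201, cos φ = 0.832383, sin λ = 0.637089, cos λ = -0.770790.
ΔE = −sin λ·ΔX + cos λ·ΔY = −(0.637089)·(-308.6) + (-0.770790)·(319.8) = -49.89 m.
ΔN = −sin φ cos λ·ΔX − sin φ sin λ·ΔY + cos φ·ΔZ = −(0.554201)(-0.770790)(-308.6) − (0.554201)(0.637089)(319.8) + (0.832383)(217.0) = -64.11 m.
Horizontal magnitude = √(ΔE² + ΔN²) = √((-49.89)² + (-64.11)²) = 81.24 m.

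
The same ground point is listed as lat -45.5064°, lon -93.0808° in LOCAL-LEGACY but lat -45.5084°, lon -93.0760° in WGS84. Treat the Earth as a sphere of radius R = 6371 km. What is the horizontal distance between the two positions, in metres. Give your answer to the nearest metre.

435 m

Δφ = -45.5084° − -45.5064° = -0.0020°; Δλ = -93.0760° − -93.0808° = +0.0048°.
1° along a meridian = πR/180 = 111195 m.
ΔN = Δφ × 111195 = -222.4 m; ΔE = Δλ × 111195 × cos(-45.5064°) = +0.0048 × 111195 × 0.700830 = 374.1 m.
Distance = √(ΔE² + ΔN²) = √(374.1² + (-222.4)²) = 435.2 m.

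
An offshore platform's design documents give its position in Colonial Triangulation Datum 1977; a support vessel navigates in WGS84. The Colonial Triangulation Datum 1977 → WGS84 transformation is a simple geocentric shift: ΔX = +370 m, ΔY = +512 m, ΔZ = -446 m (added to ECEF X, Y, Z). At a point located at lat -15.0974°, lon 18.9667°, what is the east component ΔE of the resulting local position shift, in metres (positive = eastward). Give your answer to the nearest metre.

The local east axis at (φ, λ) is (−sin λ, cos λ, 0), so ΔE = −sin(18.9667°)·370 + cos(18.9667°)·512 = 363.95 m.

ΔE = 364 m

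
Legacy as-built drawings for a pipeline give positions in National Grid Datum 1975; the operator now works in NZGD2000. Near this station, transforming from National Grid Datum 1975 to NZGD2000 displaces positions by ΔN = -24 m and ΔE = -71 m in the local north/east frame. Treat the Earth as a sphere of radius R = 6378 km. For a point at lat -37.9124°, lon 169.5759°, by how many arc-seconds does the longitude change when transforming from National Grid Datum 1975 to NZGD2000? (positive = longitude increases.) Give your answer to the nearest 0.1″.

At latitude -37.9124°, cos φ = 0.788951.
One radian of longitude at latitude φ spans R cos φ, so Δλ = ΔE / (R cos φ) = -71.0 / (6378000 × 0.788951) = -1.4110e-05 rad = -2.910″.

Δλ = -2.9″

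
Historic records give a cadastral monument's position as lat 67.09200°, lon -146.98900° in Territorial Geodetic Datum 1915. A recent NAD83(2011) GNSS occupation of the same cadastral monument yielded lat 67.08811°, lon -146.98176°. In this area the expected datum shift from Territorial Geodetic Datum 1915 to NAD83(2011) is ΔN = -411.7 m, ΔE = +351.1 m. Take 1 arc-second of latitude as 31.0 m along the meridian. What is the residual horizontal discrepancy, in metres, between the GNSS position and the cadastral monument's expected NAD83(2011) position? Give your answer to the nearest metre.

Observed coordinate differences: Δφ = -0.00389°, Δλ = +0.00724°.
Converting to metres (1° lat = 111600 m, cos φ = 0.389253): observed ΔN = -434.1 m, observed ΔE = 314.5 m.
Subtracting the expected shift leaves a residual of -434.1 − (-411.7) = -22.4 m north and 314.5 − (351.1) = -36.6 m east.
Residual distance = √((-22.4)² + (-36.6)²) = 42.9 m.

43 m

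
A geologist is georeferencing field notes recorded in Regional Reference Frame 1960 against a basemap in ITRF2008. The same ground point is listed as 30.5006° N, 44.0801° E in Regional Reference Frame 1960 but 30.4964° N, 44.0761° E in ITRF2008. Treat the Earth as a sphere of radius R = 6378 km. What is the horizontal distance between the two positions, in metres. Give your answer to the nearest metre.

605 m

Δφ = 30.4964° − 30.5006° = -0.0042°; Δλ = 44.0761° − 44.0801° = -0.0040°.
1° along a meridian = πR/180 = 111317 m.
ΔN = Δφ × 111317 = -467.5 m; ΔE = Δλ × 111317 × cos(30.5006°) = -0.0040 × 111317 × 0.861624 = -383.7 m.
Distance = √(ΔE² + ΔN²) = √((-383.7)² + (-467.5)²) = 604.8 m.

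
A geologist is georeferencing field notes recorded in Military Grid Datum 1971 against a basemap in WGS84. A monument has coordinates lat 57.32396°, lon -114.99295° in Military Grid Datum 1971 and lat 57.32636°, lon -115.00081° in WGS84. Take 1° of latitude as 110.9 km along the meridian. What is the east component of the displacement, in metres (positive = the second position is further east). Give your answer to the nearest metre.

ΔE = -471 m

Δφ = 57.32636° − 57.32396° = +0.00240°; Δλ = -115.00081° − -114.99295° = -0.00786°.
ΔN = Δφ × 110900 = 266.2 m; ΔE = Δλ × 110900 × cos(57.32396°) = -0.00786 × 110900 × 0.539888 = -470.6 m.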